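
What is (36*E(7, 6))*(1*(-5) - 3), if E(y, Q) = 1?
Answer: -288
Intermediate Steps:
(36*E(7, 6))*(1*(-5) - 3) = (36*1)*(1*(-5) - 3) = 36*(-5 - 3) = 36*(-8) = -288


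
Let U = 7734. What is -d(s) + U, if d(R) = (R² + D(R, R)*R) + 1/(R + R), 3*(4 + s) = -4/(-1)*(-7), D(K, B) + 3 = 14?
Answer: 5546107/720 ≈ 7702.9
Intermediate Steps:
D(K, B) = 11 (D(K, B) = -3 + 14 = 11)
s = -40/3 (s = -4 + (-4/(-1)*(-7))/3 = -4 + (-4*(-1)*(-7))/3 = -4 + (4*(-7))/3 = -4 + (⅓)*(-28) = -4 - 28/3 = -40/3 ≈ -13.333)
d(R) = R² + 1/(2*R) + 11*R (d(R) = (R² + 11*R) + 1/(R + R) = (R² + 11*R) + 1/(2*R) = R² + 1/(2*R) + 11*R)
-d(s) + U = -((-40/3)² + 1/(2*(-40/3)) + 11*(-40/3)) + 7734 = -(1600/9 + (½)*(-3/40) - 440/3) + 7734 = -(1600/9 - 3/80 - 440/3) + 7734 = -1*22373/720 + 7734 = -22373/720 + 7734 = 5546107/720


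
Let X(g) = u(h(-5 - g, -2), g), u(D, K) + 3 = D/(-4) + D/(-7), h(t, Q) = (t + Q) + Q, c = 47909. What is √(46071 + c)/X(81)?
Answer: 28*√23495/453 ≈ 9.4743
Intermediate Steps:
h(t, Q) = t + 2*Q (h(t, Q) = (Q + t) + Q = t + 2*Q)
u(D, K) = -3 - 11*D/28 (u(D, K) = -3 + (D/(-4) + D/(-7)) = -3 + (D*(-¼) + D*(-⅐)) = -3 + (-D/4 - D/7) = -3 - 11*D/28)
X(g) = 15/28 + 11*g/28 (X(g) = -3 - 11*((-5 - g) + 2*(-2))/28 = -3 - 11*((-5 - g) - 4)/28 = -3 - 11*(-9 - g)/28 = -3 + (99/28 + 11*g/28) = 15/28 + 11*g/28)
√(46071 + c)/X(81) = √(46071 + 47909)/(15/28 + (11/28)*81) = √93980/(15/28 + 891/28) = (2*√23495)/(453/14) = (2*√23495)*(14/453) = 28*√23495/453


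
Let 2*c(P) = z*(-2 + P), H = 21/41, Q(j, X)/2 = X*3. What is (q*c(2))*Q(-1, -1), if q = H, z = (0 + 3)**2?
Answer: 0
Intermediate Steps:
Q(j, X) = 6*X (Q(j, X) = 2*(X*3) = 2*(3*X) = 6*X)
z = 9 (z = 3**2 = 9)
H = 21/41 (H = 21*(1/41) = 21/41 ≈ 0.51220)
c(P) = -9 + 9*P/2 (c(P) = (9*(-2 + P))/2 = (-18 + 9*P)/2 = -9 + 9*P/2)
q = 21/41 ≈ 0.51220
(q*c(2))*Q(-1, -1) = (21*(-9 + (9/2)*2)/41)*(6*(-1)) = (21*(-9 + 9)/41)*(-6) = ((21/41)*0)*(-6) = 0*(-6) = 0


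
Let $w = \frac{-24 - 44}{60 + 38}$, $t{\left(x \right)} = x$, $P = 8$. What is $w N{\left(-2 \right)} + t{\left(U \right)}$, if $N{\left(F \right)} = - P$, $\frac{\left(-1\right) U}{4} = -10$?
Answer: $\frac{2232}{49} \approx 45.551$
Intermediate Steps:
$U = 40$ ($U = \left(-4\right) \left(-10\right) = 40$)
$N{\left(F \right)} = -8$ ($N{\left(F \right)} = \left(-1\right) 8 = -8$)
$w = - \frac{34}{49}$ ($w = - \frac{68}{98} = \left(-68\right) \frac{1}{98} = - \frac{34}{49} \approx -0.69388$)
$w N{\left(-2 \right)} + t{\left(U \right)} = \left(- \frac{34}{49}\right) \left(-8\right) + 40 = \frac{272}{49} + 40 = \frac{2232}{49}$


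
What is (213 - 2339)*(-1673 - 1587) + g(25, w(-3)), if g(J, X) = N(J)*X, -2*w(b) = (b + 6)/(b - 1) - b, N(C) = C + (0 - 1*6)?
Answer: 55445909/8 ≈ 6.9307e+6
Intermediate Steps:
N(C) = -6 + C (N(C) = C + (0 - 6) = C - 6 = -6 + C)
w(b) = b/2 - (6 + b)/(2*(-1 + b)) (w(b) = -((b + 6)/(b - 1) - b)/2 = -((6 + b)/(-1 + b) - b)/2 = -(-b + (6 + b)/(-1 + b))/2 = b/2 - (6 + b)/(2*(-1 + b)))
g(J, X) = X*(-6 + J) (g(J, X) = (-6 + J)*X = X*(-6 + J))
(213 - 2339)*(-1673 - 1587) + g(25, w(-3)) = (213 - 2339)*(-1673 - 1587) + ((-3 + (1/2)*(-3)**2 - 1*(-3))/(-1 - 3))*(-6 + 25) = -2126*(-3260) + ((-3 + (1/2)*9 + 3)/(-4))*19 = 6930760 - (-3 + 9/2 + 3)/4*19 = 6930760 - 1/4*9/2*19 = 6930760 - 9/8*19 = 6930760 - 171/8 = 55445909/8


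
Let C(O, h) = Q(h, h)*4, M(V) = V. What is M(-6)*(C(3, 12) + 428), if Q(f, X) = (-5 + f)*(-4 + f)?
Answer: -3912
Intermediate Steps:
C(O, h) = 80 - 36*h + 4*h² (C(O, h) = (20 + h² - 9*h)*4 = 80 - 36*h + 4*h²)
M(-6)*(C(3, 12) + 428) = -6*((80 - 36*12 + 4*12²) + 428) = -6*((80 - 432 + 4*144) + 428) = -6*((80 - 432 + 576) + 428) = -6*(224 + 428) = -6*652 = -3912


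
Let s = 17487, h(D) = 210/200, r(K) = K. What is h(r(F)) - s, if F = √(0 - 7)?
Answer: -349719/20 ≈ -17486.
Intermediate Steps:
F = I*√7 (F = √(-7) = I*√7 ≈ 2.6458*I)
h(D) = 21/20 (h(D) = 210*(1/200) = 21/20)
h(r(F)) - s = 21/20 - 1*17487 = 21/20 - 17487 = -349719/20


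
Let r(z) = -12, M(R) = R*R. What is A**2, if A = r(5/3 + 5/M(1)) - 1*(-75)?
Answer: 3969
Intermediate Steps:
M(R) = R**2
A = 63 (A = -12 - 1*(-75) = -12 + 75 = 63)
A**2 = 63**2 = 3969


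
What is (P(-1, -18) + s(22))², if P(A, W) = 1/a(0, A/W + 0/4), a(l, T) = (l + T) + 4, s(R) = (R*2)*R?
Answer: 4995945124/5329 ≈ 9.3750e+5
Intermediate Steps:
s(R) = 2*R² (s(R) = (2*R)*R = 2*R²)
a(l, T) = 4 + T + l (a(l, T) = (T + l) + 4 = 4 + T + l)
P(A, W) = 1/(4 + A/W) (P(A, W) = 1/(4 + (A/W + 0/4) + 0) = 1/(4 + (A/W + 0*(¼)) + 0) = 1/(4 + (A/W + 0) + 0) = 1/(4 + A/W + 0) = 1/(4 + A/W))
(P(-1, -18) + s(22))² = (-18/(-1 + 4*(-18)) + 2*22²)² = (-18/(-1 - 72) + 2*484)² = (-18/(-73) + 968)² = (-18*(-1/73) + 968)² = (18/73 + 968)² = (70682/73)² = 4995945124/5329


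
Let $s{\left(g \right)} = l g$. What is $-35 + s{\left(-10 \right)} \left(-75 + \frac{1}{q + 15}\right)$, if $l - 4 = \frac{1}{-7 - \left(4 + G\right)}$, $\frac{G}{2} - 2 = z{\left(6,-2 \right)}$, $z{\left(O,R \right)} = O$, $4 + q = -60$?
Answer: $\frac{3887015}{1323} \approx 2938.0$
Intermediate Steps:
$q = -64$ ($q = -4 - 60 = -64$)
$G = 16$ ($G = 4 + 2 \cdot 6 = 4 + 12 = 16$)
$l = \frac{107}{27}$ ($l = 4 + \frac{1}{-7 - 20} = 4 + \frac{1}{-27} = 4 - \frac{1}{27} = \frac{107}{27} \approx 3.963$)
$s{\left(g \right)} = \frac{107 g}{27}$
$-35 + s{\left(-10 \right)} \left(-75 + \frac{1}{q + 15}\right) = -35 + \frac{107}{27} \left(-10\right) \left(-75 + \frac{1}{-64 + 15}\right) = -35 - \frac{1070 \left(-75 + \frac{1}{-49}\right)}{27} = -35 - \frac{1070 \left(-75 - \frac{1}{49}\right)}{27} = -35 - - \frac{3933320}{1323} = -35 + \frac{3933320}{1323} = \frac{3887015}{1323}$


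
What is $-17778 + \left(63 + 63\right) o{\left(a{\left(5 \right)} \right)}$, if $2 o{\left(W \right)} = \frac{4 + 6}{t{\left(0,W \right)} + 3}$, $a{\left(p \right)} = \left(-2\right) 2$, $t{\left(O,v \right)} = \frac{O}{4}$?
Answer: $-17568$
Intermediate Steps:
$t{\left(O,v \right)} = \frac{O}{4}$ ($t{\left(O,v \right)} = O \frac{1}{4} = \frac{O}{4}$)
$a{\left(p \right)} = -4$
$o{\left(W \right)} = \frac{5}{3}$ ($o{\left(W \right)} = \frac{\left(4 + 6\right) \frac{1}{\frac{1}{4} \cdot 0 + 3}}{2} = \frac{10 \frac{1}{0 + 3}}{2} = \frac{10 \cdot \frac{1}{3}}{2} = \frac{1}{2} \cdot \frac{10}{3} = \frac{5}{3}$)
$-17778 + \left(63 + 63\right) o{\left(a{\left(5 \right)} \right)} = -17778 + \left(63 + 63\right) \frac{5}{3} = -17778 + 126 \cdot \frac{5}{3} = -17778 + 210 = -17568$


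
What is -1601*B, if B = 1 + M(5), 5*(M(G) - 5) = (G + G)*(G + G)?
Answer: -41626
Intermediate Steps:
M(G) = 5 + 4*G²/5 (M(G) = 5 + ((G + G)*(G + G))/5 = 5 + ((2*G)*(2*G))/5 = 5 + (4*G²)/5 = 5 + 4*G²/5)
B = 26 (B = 1 + (5 + (⅘)*5²) = 1 + (5 + (⅘)*25) = 1 + (5 + 20) = 1 + 25 = 26)
-1601*B = -1601*26 = -41626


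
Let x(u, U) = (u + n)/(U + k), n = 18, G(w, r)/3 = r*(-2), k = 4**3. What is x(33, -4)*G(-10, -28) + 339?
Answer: 2409/5 ≈ 481.80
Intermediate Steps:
k = 64
G(w, r) = -6*r (G(w, r) = 3*(r*(-2)) = 3*(-2*r) = -6*r)
x(u, U) = (18 + u)/(64 + U) (x(u, U) = (u + 18)/(U + 64) = (18 + u)/(64 + U))
x(33, -4)*G(-10, -28) + 339 = ((18 + 33)/(64 - 4))*(-6*(-28)) + 339 = (51/60)*168 + 339 = ((1/60)*51)*168 + 339 = (17/20)*168 + 339 = 714/5 + 339 = 2409/5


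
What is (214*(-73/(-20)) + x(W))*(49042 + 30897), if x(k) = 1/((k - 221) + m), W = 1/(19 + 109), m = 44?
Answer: 565830385103/9062 ≈ 6.2440e+7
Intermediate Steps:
W = 1/128 ≈ 0.0078125
x(k) = 1/(-177 + k) (x(k) = 1/((k - 221) + 44) = 1/((-221 + k) + 44) = 1/(-177 + k))
(214*(-73/(-20)) + x(W))*(49042 + 30897) = (214*(-73/(-20)) + 1/(-177 + 1/128))*(49042 + 30897) = (214*(-73*(-1/20)) + 1/(-22655/128))*79939 = (214*(73/20) - 128/22655)*79939 = (7811/10 - 128/22655)*79939 = (7078277/9062)*79939 = 565830385103/9062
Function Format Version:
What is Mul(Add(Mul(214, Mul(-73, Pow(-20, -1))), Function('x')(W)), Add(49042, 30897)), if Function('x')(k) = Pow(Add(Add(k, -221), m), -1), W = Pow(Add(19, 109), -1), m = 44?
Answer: Rational(565830385103, 9062) ≈ 6.2440e+7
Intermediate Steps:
W = Rational(1, 128) (W = Pow(128, -1) = Rational(1, 128) ≈ 0.0078125)
Function('x')(k) = Pow(Add(-177, k), -1) (Function('x')(k) = Pow(Add(Add(k, -221), 44), -1) = Pow(Add(Add(-221, k), 44), -1) = Pow(Add(-177, k), -1))
Mul(Add(Mul(214, Mul(-73, Pow(-20, -1))), Function('x')(W)), Add(49042, 30897)) = Mul(Add(Mul(214, Mul(-73, Pow(-20, -1))), Pow(Add(-177, Rational(1, 128)), -1)), Add(49042, 30897)) = Mul(Add(Mul(214, Mul(-73, Rational(-1, 20))), Pow(Rational(-22655, 128), -1)), 79939) = Mul(Add(Mul(214, Rational(73, 20)), Rational(-128, 22655)), 79939) = Mul(Add(Rational(7811, 10), Rational(-128, 22655)), 79939) = Mul(Rational(7078277, 9062), 79939) = Rational(565830385103, 9062)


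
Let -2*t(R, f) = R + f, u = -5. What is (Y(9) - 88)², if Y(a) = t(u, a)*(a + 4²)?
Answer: 19044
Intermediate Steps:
t(R, f) = -R/2 - f/2 (t(R, f) = -(R + f)/2 = -R/2 - f/2)
Y(a) = (16 + a)*(5/2 - a/2) (Y(a) = (-½*(-5) - a/2)*(a + 4²) = (5/2 - a/2)*(a + 16) = (5/2 - a/2)*(16 + a) = (16 + a)*(5/2 - a/2))
(Y(9) - 88)² = (-(-5 + 9)*(16 + 9)/2 - 88)² = (-½*4*25 - 88)² = (-50 - 88)² = (-138)² = 19044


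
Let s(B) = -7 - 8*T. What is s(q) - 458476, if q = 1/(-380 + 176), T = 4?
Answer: -458515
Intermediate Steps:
q = -1/204 (q = 1/(-204) = -1/204 ≈ -0.0049020)
s(B) = -39 (s(B) = -7 - 8*4 = -7 - 32 = -39)
s(q) - 458476 = -39 - 458476 = -458515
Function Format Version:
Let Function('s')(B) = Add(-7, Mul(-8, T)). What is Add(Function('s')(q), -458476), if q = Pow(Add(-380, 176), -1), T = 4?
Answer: -458515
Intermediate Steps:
q = Rational(-1, 204) (q = Pow(-204, -1) = Rational(-1, 204) ≈ -0.0049020)
Function('s')(B) = -39 (Function('s')(B) = Add(-7, Mul(-8, 4)) = Add(-7, -32) = -39)
Add(Function('s')(q), -458476) = Add(-39, -458476) = -458515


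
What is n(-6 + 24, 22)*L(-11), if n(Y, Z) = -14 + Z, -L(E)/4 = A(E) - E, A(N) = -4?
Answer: -224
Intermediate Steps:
L(E) = 16 + 4*E (L(E) = -4*(-4 - E) = 16 + 4*E)
n(-6 + 24, 22)*L(-11) = (-14 + 22)*(16 + 4*(-11)) = 8*(16 - 44) = 8*(-28) = -224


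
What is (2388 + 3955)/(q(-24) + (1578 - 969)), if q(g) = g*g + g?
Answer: 6343/1161 ≈ 5.4634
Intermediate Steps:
q(g) = g + g**2 (q(g) = g**2 + g = g + g**2)
(2388 + 3955)/(q(-24) + (1578 - 969)) = (2388 + 3955)/(-24*(1 - 24) + (1578 - 969)) = 6343/(-24*(-23) + 609) = 6343/(552 + 609) = 6343/1161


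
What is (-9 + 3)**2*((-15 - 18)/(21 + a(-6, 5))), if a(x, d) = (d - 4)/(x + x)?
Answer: -14256/251 ≈ -56.797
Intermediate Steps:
a(x, d) = (-4 + d)/(2*x) (a(x, d) = (-4 + d)/((2*x)) = (-4 + d)*(1/(2*x)) = (-4 + d)/(2*x))
(-9 + 3)**2*((-15 - 18)/(21 + a(-6, 5))) = (-9 + 3)**2*((-15 - 18)/(21 + (1/2)*(-4 + 5)/(-6))) = (-6)**2*(-33/(21 + (1/2)*(-1/6)*1)) = 36*(-33/(21 - 1/12)) = 36*(-33/251/12) = 36*(-33*12/251) = 36*(-396/251) = -14256/251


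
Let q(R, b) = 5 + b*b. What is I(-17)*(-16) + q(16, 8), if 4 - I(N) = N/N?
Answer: 21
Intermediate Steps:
I(N) = 3 (I(N) = 4 - N/N = 4 - 1*1 = 4 - 1 = 3)
q(R, b) = 5 + b²
I(-17)*(-16) + q(16, 8) = 3*(-16) + (5 + 8²) = -48 + (5 + 64) = -48 + 69 = 21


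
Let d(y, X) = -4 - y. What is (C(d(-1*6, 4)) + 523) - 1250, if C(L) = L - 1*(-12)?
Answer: -713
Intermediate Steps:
C(L) = 12 + L (C(L) = L + 12 = 12 + L)
(C(d(-1*6, 4)) + 523) - 1250 = ((12 + (-4 - (-1)*6)) + 523) - 1250 = ((12 + (-4 - 1*(-6))) + 523) - 1250 = ((12 + (-4 + 6)) + 523) - 1250 = ((12 + 2) + 523) - 1250 = (14 + 523) - 1250 = 537 - 1250 = -713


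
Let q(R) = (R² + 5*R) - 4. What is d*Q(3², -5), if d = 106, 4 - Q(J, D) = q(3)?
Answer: -1696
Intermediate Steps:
q(R) = -4 + R² + 5*R
Q(J, D) = -16 (Q(J, D) = 4 - (-4 + 3² + 5*3) = 4 - (-4 + 9 + 15) = 4 - 1*20 = 4 - 20 = -16)
d*Q(3², -5) = 106*(-16) = -1696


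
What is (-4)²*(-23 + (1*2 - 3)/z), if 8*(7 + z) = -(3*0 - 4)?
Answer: -4752/13 ≈ -365.54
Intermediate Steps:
z = -13/2 (z = -7 + (-(3*0 - 4))/8 = -7 + (-(0 - 4))/8 = -7 + (-1*(-4))/8 = -7 + (⅛)*4 = -7 + ½ = -13/2 ≈ -6.5000)
(-4)²*(-23 + (1*2 - 3)/z) = (-4)²*(-23 + (1*2 - 3)/(-13/2)) = 16*(-23 + (2 - 3)*(-2/13)) = 16*(-23 - 1*(-2/13)) = 16*(-23 + 2/13) = 16*(-297/13) = -4752/13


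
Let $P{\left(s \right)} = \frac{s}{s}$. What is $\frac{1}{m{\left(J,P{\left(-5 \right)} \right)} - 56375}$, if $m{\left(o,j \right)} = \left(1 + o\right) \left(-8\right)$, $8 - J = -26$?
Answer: $- \frac{1}{56655} \approx -1.7651 \cdot 10^{-5}$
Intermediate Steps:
$J = 34$ ($J = 8 - -26 = 8 + 26 = 34$)
$P{\left(s \right)} = 1$
$m{\left(o,j \right)} = -8 - 8 o$
$\frac{1}{m{\left(J,P{\left(-5 \right)} \right)} - 56375} = \frac{1}{\left(-8 - 272\right) - 56375} = \frac{1}{-280 - 56375} = \frac{1}{-56655} = - \frac{1}{56655}$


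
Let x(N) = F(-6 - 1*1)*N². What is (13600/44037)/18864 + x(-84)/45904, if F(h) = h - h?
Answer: 850/51919623 ≈ 1.6371e-5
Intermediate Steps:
F(h) = 0
x(N) = 0 (x(N) = 0*N² = 0)
(13600/44037)/18864 + x(-84)/45904 = (13600/44037)/18864 + 0/45904 = (13600*(1/44037))*(1/18864) + 0*(1/45904) = (13600/44037)*(1/18864) + 0 = 850/51919623 + 0 = 850/51919623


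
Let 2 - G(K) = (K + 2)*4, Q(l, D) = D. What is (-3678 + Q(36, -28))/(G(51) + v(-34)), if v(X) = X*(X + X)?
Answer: -1853/1051 ≈ -1.7631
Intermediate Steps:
v(X) = 2*X² (v(X) = X*(2*X) = 2*X²)
G(K) = -6 - 4*K (G(K) = 2 - (K + 2)*4 = 2 - (2 + K)*4 = 2 - (8 + 4*K) = 2 + (-8 - 4*K) = -6 - 4*K)
(-3678 + Q(36, -28))/(G(51) + v(-34)) = (-3678 - 28)/((-6 - 4*51) + 2*(-34)²) = -3706/((-6 - 204) + 2*1156) = -3706/(-210 + 2312) = -3706/2102 = -3706*1/2102 = -1853/1051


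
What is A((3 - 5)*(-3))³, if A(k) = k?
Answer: 216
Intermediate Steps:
A((3 - 5)*(-3))³ = ((3 - 5)*(-3))³ = (-2*(-3))³ = 6³ = 216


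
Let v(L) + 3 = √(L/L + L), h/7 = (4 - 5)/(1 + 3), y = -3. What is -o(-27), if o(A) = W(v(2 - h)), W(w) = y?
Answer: 3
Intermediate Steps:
h = -7/4 (h = 7*((4 - 5)/(1 + 3)) = 7*(-1/4) = 7*(-1*¼) = 7*(-¼) = -7/4 ≈ -1.7500)
v(L) = -3 + √(1 + L) (v(L) = -3 + √(L/L + L) = -3 + √(1 + L))
W(w) = -3
o(A) = -3
-o(-27) = -1*(-3) = 3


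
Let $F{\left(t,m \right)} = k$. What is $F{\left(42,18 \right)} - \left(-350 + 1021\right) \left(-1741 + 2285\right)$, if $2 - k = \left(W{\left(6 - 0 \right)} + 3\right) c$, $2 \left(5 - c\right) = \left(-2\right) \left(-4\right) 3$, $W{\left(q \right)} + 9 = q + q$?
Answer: $-364980$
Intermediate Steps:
$W{\left(q \right)} = -9 + 2 q$ ($W{\left(q \right)} = -9 + \left(q + q\right) = -9 + 2 q$)
$c = -7$ ($c = 5 - \frac{\left(-2\right) \left(-4\right) 3}{2} = 5 - \frac{8 \cdot 3}{2} = 5 - 12 = -7$)
$k = 44$ ($k = 2 - \left(\left(-9 + 2 \left(6 - 0\right)\right) + 3\right) \left(-7\right) = 2 - \left(\left(-9 + 2 \left(6 + 0\right)\right) + 3\right) \left(-7\right) = 2 - \left(\left(-9 + 2 \cdot 6\right) + 3\right) \left(-7\right) = 2 - \left(\left(-9 + 12\right) + 3\right) \left(-7\right) = 2 - \left(3 + 3\right) \left(-7\right) = 2 - 6 \left(-7\right) = 2 - -42 = 2 + 42 = 44$)
$F{\left(t,m \right)} = 44$
$F{\left(42,18 \right)} - \left(-350 + 1021\right) \left(-1741 + 2285\right) = 44 - \left(-350 + 1021\right) \left(-1741 + 2285\right) = 44 - 671 \cdot 544 = 44 - 365024 = -364980$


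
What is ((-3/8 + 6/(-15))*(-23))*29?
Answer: 20677/40 ≈ 516.92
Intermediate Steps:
((-3/8 + 6/(-15))*(-23))*29 = ((-3*⅛ + 6*(-1/15))*(-23))*29 = ((-3/8 - ⅖)*(-23))*29 = -31/40*(-23)*29 = (713/40)*29 = 20677/40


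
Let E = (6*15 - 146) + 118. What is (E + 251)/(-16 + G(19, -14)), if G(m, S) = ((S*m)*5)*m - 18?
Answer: -313/25304 ≈ -0.012370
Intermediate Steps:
G(m, S) = -18 + 5*S*m² (G(m, S) = (5*S*m)*m - 18 = 5*S*m² - 18 = -18 + 5*S*m²)
E = 62 (E = (90 - 146) + 118 = -56 + 118 = 62)
(E + 251)/(-16 + G(19, -14)) = (62 + 251)/(-16 + (-18 + 5*(-14)*19²)) = 313/(-16 + (-18 + 5*(-14)*361)) = 313/(-16 + (-18 - 25270)) = 313/(-16 - 25288) = 313/(-25304) = 313*(-1/25304) = -313/25304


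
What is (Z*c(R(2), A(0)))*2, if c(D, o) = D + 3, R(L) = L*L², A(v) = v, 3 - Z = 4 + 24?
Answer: -550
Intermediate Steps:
Z = -25 (Z = 3 - (4 + 24) = 3 - 1*28 = 3 - 28 = -25)
R(L) = L³
c(D, o) = 3 + D
(Z*c(R(2), A(0)))*2 = -25*(3 + 2³)*2 = -25*(3 + 8)*2 = -25*11*2 = -275*2 = -550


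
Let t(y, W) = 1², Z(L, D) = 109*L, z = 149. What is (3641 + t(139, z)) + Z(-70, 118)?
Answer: -3988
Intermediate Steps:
t(y, W) = 1
(3641 + t(139, z)) + Z(-70, 118) = (3641 + 1) + 109*(-70) = 3642 - 7630 = -3988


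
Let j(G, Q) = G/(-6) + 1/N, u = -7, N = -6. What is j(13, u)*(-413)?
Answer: 2891/3 ≈ 963.67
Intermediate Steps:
j(G, Q) = -⅙ - G/6 (j(G, Q) = G/(-6) + 1/(-6) = G*(-⅙) + 1*(-⅙) = -G/6 - ⅙ = -⅙ - G/6)
j(13, u)*(-413) = (-⅙ - ⅙*13)*(-413) = (-⅙ - 13/6)*(-413) = -7/3*(-413) = 2891/3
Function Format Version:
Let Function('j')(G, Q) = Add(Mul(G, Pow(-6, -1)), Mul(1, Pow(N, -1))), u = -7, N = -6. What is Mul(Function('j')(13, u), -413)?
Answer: Rational(2891, 3) ≈ 963.67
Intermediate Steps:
Function('j')(G, Q) = Add(Rational(-1, 6), Mul(Rational(-1, 6), G)) (Function('j')(G, Q) = Add(Mul(G, Pow(-6, -1)), Mul(1, Pow(-6, -1))) = Add(Mul(G, Rational(-1, 6)), Mul(1, Rational(-1, 6))) = Add(Mul(Rational(-1, 6), G), Rational(-1, 6)) = Add(Rational(-1, 6), Mul(Rational(-1, 6), G)))
Mul(Function('j')(13, u), -413) = Mul(Add(Rational(-1, 6), Mul(Rational(-1, 6), 13)), -413) = Mul(Add(Rational(-1, 6), Rational(-13, 6)), -413) = Mul(Rational(-7, 3), -413) = Rational(2891, 3)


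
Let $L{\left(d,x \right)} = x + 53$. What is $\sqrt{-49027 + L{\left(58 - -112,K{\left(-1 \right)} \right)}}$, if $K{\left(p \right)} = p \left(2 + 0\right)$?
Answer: $4 i \sqrt{3061} \approx 221.31 i$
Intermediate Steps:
$K{\left(p \right)} = 2 p$ ($K{\left(p \right)} = p 2 = 2 p$)
$L{\left(d,x \right)} = 53 + x$
$\sqrt{-49027 + L{\left(58 - -112,K{\left(-1 \right)} \right)}} = \sqrt{-49027 + \left(53 + 2 \left(-1\right)\right)} = \sqrt{-49027 + \left(53 - 2\right)} = \sqrt{-49027 + 51} = \sqrt{-48976} = 4 i \sqrt{3061}$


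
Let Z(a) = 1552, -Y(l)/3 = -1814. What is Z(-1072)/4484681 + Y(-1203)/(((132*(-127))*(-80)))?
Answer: 4414508707/1002415897120 ≈ 0.0044039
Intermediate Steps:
Y(l) = 5442 (Y(l) = -3*(-1814) = 5442)
Z(-1072)/4484681 + Y(-1203)/(((132*(-127))*(-80))) = 1552/4484681 + 5442/(((132*(-127))*(-80))) = 1552*(1/4484681) + 5442/((-16764*(-80))) = 1552/4484681 + 5442/1341120 = 1552/4484681 + 5442*(1/1341120) = 1552/4484681 + 907/223520 = 4414508707/1002415897120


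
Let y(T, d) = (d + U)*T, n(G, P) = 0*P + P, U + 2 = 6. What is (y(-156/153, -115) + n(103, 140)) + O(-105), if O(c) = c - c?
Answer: 4304/17 ≈ 253.18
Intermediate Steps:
U = 4 (U = -2 + 6 = 4)
n(G, P) = P (n(G, P) = 0 + P = P)
O(c) = 0
y(T, d) = T*(4 + d) (y(T, d) = (d + 4)*T = (4 + d)*T = T*(4 + d))
(y(-156/153, -115) + n(103, 140)) + O(-105) = ((-156/153)*(4 - 115) + 140) + 0 = (-156*1/153*(-111) + 140) + 0 = (-52/51*(-111) + 140) + 0 = (1924/17 + 140) + 0 = 4304/17 + 0 = 4304/17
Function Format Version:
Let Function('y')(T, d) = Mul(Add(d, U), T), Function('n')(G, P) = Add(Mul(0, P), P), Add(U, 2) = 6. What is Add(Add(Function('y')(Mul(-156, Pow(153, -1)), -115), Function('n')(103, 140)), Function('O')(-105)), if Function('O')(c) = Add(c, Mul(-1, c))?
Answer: Rational(4304, 17) ≈ 253.18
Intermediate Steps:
U = 4 (U = Add(-2, 6) = 4)
Function('n')(G, P) = P (Function('n')(G, P) = Add(0, P) = P)
Function('O')(c) = 0
Function('y')(T, d) = Mul(T, Add(4, d)) (Function('y')(T, d) = Mul(Add(d, 4), T) = Mul(Add(4, d), T) = Mul(T, Add(4, d)))
Add(Add(Function('y')(Mul(-156, Pow(153, -1)), -115), Function('n')(103, 140)), Function('O')(-105)) = Add(Add(Mul(Mul(-156, Pow(153, -1)), Add(4, -115)), 140), 0) = Add(Add(Mul(Mul(-156, Rational(1, 153)), -111), 140), 0) = Add(Add(Mul(Rational(-52, 51), -111), 140), 0) = Add(Add(Rational(1924, 17), 140), 0) = Add(Rational(4304, 17), 0) = Rational(4304, 17)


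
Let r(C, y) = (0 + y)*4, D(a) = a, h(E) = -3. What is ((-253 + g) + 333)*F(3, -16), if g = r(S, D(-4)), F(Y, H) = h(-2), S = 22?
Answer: -192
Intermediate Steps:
F(Y, H) = -3
r(C, y) = 4*y (r(C, y) = y*4 = 4*y)
g = -16 (g = 4*(-4) = -16)
((-253 + g) + 333)*F(3, -16) = ((-253 - 16) + 333)*(-3) = (-269 + 333)*(-3) = 64*(-3) = -192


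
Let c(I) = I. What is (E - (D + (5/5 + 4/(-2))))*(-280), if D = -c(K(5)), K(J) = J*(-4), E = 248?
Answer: -64120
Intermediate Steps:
K(J) = -4*J
D = 20 (D = -(-4)*5 = -1*(-20) = 20)
(E - (D + (5/5 + 4/(-2))))*(-280) = (248 - (20 + (5/5 + 4/(-2))))*(-280) = (248 - (20 + (5*(1/5) + 4*(-1/2))))*(-280) = (248 - (20 + (1 - 2)))*(-280) = (248 - (20 - 1))*(-280) = (248 - 1*19)*(-280) = (248 - 19)*(-280) = 229*(-280) = -64120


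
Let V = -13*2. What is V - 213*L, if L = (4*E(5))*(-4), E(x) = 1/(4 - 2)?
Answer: 1678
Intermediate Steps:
E(x) = ½ (E(x) = 1/2 = ½)
L = -8 (L = (4*(½))*(-4) = 2*(-4) = -8)
V = -26
V - 213*L = -26 - 213*(-8) = -26 + 1704 = 1678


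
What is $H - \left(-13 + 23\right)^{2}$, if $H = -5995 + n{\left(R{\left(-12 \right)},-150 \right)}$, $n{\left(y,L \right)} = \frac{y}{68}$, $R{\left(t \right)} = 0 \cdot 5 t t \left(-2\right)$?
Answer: $-6095$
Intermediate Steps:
$R{\left(t \right)} = 0$ ($R{\left(t \right)} = 0 \cdot 5 t^{2} \left(-2\right) = 0 \left(-2\right) = 0$)
$n{\left(y,L \right)} = \frac{y}{68}$ ($n{\left(y,L \right)} = y \frac{1}{68} = \frac{y}{68}$)
$H = -5995$ ($H = -5995 + \frac{1}{68} \cdot 0 = -5995 + 0 = -5995$)
$H - \left(-13 + 23\right)^{2} = -5995 - \left(-13 + 23\right)^{2} = -5995 - 10^{2} = -5995 - 100 = -6095$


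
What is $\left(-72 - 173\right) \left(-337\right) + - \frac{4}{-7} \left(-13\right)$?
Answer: $\frac{577903}{7} \approx 82558.0$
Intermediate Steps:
$\left(-72 - 173\right) \left(-337\right) + - \frac{4}{-7} \left(-13\right) = \left(-72 - 173\right) \left(-337\right) + \left(-4\right) \left(- \frac{1}{7}\right) \left(-13\right) = \left(-245\right) \left(-337\right) + \frac{4}{7} \left(-13\right) = 82565 - \frac{52}{7} = \frac{577903}{7}$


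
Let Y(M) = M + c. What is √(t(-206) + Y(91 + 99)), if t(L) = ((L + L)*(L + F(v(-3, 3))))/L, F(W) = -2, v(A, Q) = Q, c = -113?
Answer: I*√339 ≈ 18.412*I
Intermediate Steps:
t(L) = -4 + 2*L (t(L) = ((L + L)*(L - 2))/L = ((2*L)*(-2 + L))/L = (2*L*(-2 + L))/L = -4 + 2*L)
Y(M) = -113 + M (Y(M) = M - 113 = -113 + M)
√(t(-206) + Y(91 + 99)) = √((-4 + 2*(-206)) + (-113 + (91 + 99))) = √((-4 - 412) + (-113 + 190)) = √(-416 + 77) = √(-339) = I*√339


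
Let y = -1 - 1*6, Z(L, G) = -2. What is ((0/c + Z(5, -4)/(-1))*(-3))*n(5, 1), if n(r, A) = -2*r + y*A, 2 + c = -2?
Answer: 102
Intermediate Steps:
c = -4 (c = -2 - 2 = -4)
y = -7 (y = -1 - 6 = -7)
n(r, A) = -7*A - 2*r (n(r, A) = -2*r - 7*A = -7*A - 2*r)
((0/c + Z(5, -4)/(-1))*(-3))*n(5, 1) = ((0/(-4) - 2/(-1))*(-3))*(-7*1 - 2*5) = ((0*(-¼) - 2*(-1))*(-3))*(-7 - 10) = ((0 + 2)*(-3))*(-17) = (2*(-3))*(-17) = -6*(-17) = 102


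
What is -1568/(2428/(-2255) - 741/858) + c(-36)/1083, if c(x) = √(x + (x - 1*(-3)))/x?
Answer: 7071680/8751 - I*√69/38988 ≈ 808.1 - 0.00021306*I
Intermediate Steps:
c(x) = √(3 + 2*x)/x (c(x) = √(x + (x + 3))/x = √(x + (3 + x))/x = √(3 + 2*x)/x)
-1568/(2428/(-2255) - 741/858) + c(-36)/1083 = -1568/(2428/(-2255) - 741/858) + (√(3 + 2*(-36))/(-36))/1083 = -1568/(2428*(-1/2255) - 741*1/858) - √(3 - 72)/36*(1/1083) = -1568/(-2428/2255 - 19/22) - I*√69/36*(1/1083) = -1568/(-8751/4510) - I*√69/36*(1/1083) = -1568*(-4510/8751) - I*√69/36*(1/1083) = 7071680/8751 - I*√69/38988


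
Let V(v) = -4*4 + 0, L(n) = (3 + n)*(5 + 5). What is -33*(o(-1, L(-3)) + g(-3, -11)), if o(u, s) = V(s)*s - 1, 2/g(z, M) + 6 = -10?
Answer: 297/8 ≈ 37.125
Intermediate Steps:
L(n) = 30 + 10*n (L(n) = (3 + n)*10 = 30 + 10*n)
g(z, M) = -⅛ (g(z, M) = 2/(-6 - 10) = 2/(-16) = 2*(-1/16) = -⅛)
V(v) = -16 (V(v) = -16 + 0 = -16)
o(u, s) = -1 - 16*s (o(u, s) = -16*s - 1 = -1 - 16*s)
-33*(o(-1, L(-3)) + g(-3, -11)) = -33*((-1 - 16*(30 + 10*(-3))) - ⅛) = -33*((-1 - 16*(30 - 30)) - ⅛) = -33*((-1 - 16*0) - ⅛) = -33*((-1 + 0) - ⅛) = -33*(-1 - ⅛) = -33*(-9/8) = 297/8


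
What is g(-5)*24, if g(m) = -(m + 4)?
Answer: 24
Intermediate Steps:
g(m) = -4 - m (g(m) = -(4 + m) = -4 - m)
g(-5)*24 = (-4 - 1*(-5))*24 = (-4 + 5)*24 = 1*24 = 24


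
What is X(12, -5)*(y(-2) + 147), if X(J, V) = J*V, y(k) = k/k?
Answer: -8880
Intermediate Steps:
y(k) = 1
X(12, -5)*(y(-2) + 147) = (12*(-5))*(1 + 147) = -60*148 = -8880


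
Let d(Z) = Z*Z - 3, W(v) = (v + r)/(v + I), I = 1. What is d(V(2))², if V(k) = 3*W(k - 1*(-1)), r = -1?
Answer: 9/16 ≈ 0.56250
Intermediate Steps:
W(v) = (-1 + v)/(1 + v) (W(v) = (v - 1)/(v + 1) = (-1 + v)/(1 + v))
V(k) = 3*k/(2 + k) (V(k) = 3*((-1 + (k - 1*(-1)))/(1 + (k - 1*(-1)))) = 3*((-1 + (k + 1))/(1 + (k + 1))) = 3*((-1 + (1 + k))/(1 + (1 + k))) = 3*(k/(2 + k)) = 3*k/(2 + k))
d(Z) = -3 + Z² (d(Z) = Z² - 3 = -3 + Z²)
d(V(2))² = (-3 + (3*2/(2 + 2))²)² = (-3 + (3*2/4)²)² = (-3 + (3*2*(¼))²)² = (-3 + (3/2)²)² = (-3 + 9/4)² = (-¾)² = 9/16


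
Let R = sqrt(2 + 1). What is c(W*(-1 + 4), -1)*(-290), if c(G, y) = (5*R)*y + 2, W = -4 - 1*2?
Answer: -580 + 1450*sqrt(3) ≈ 1931.5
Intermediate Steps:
R = sqrt(3) ≈ 1.7320
W = -6 (W = -4 - 2 = -6)
c(G, y) = 2 + 5*y*sqrt(3) (c(G, y) = (5*sqrt(3))*y + 2 = 5*y*sqrt(3) + 2 = 2 + 5*y*sqrt(3))
c(W*(-1 + 4), -1)*(-290) = (2 + 5*(-1)*sqrt(3))*(-290) = (2 - 5*sqrt(3))*(-290) = -580 + 1450*sqrt(3)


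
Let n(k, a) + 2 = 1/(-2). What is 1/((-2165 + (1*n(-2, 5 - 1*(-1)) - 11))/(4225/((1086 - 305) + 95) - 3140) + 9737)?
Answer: 2746415/26743751221 ≈ 0.00010269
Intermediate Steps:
n(k, a) = -5/2 (n(k, a) = -2 + 1/(-2) = -2 - ½ = -5/2)
1/((-2165 + (1*n(-2, 5 - 1*(-1)) - 11))/(4225/((1086 - 305) + 95) - 3140) + 9737) = 1/((-2165 + (1*(-5/2) - 11))/(4225/((1086 - 305) + 95) - 3140) + 9737) = 1/((-2165 + (-5/2 - 11))/(4225/(781 + 95) - 3140) + 9737) = 1/((-2165 - 27/2)/(4225/876 - 3140) + 9737) = 1/(-4357/(2*(4225*(1/876) - 3140)) + 9737) = 1/(-4357/(2*(4225/876 - 3140)) + 9737) = 1/(-4357/(2*(-2746415/876)) + 9737) = 1/(-4357/2*(-876/2746415) + 9737) = 1/(1908366/2746415 + 9737) = 1/(26743751221/2746415) = 2746415/26743751221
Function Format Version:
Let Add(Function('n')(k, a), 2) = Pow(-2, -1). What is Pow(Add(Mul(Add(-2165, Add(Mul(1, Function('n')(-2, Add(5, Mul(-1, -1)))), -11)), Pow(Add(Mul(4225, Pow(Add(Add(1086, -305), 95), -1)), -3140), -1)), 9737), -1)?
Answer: Rational(2746415, 26743751221) ≈ 0.00010269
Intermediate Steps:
Function('n')(k, a) = Rational(-5, 2) (Function('n')(k, a) = Add(-2, Pow(-2, -1)) = Add(-2, Rational(-1, 2)) = Rational(-5, 2))
Pow(Add(Mul(Add(-2165, Add(Mul(1, Function('n')(-2, Add(5, Mul(-1, -1)))), -11)), Pow(Add(Mul(4225, Pow(Add(Add(1086, -305), 95), -1)), -3140), -1)), 9737), -1) = Pow(Add(Mul(Add(-2165, Add(Mul(1, Rational(-5, 2)), -11)), Pow(Add(Mul(4225, Pow(Add(Add(1086, -305), 95), -1)), -3140), -1)), 9737), -1) = Pow(Add(Mul(Add(-2165, Add(Rational(-5, 2), -11)), Pow(Add(Mul(4225, Pow(Add(781, 95), -1)), -3140), -1)), 9737), -1) = Pow(Add(Mul(Add(-2165, Rational(-27, 2)), Pow(Add(Mul(4225, Pow(876, -1)), -3140), -1)), 9737), -1) = Pow(Add(Mul(Rational(-4357, 2), Pow(Add(Mul(4225, Rational(1, 876)), -3140), -1)), 9737), -1) = Pow(Add(Mul(Rational(-4357, 2), Pow(Add(Rational(4225, 876), -3140), -1)), 9737), -1) = Pow(Add(Mul(Rational(-4357, 2), Pow(Rational(-2746415, 876), -1)), 9737), -1) = Pow(Add(Mul(Rational(-4357, 2), Rational(-876, 2746415)), 9737), -1) = Pow(Add(Rational(1908366, 2746415), 9737), -1) = Pow(Rational(26743751221, 2746415), -1) = Rational(2746415, 26743751221)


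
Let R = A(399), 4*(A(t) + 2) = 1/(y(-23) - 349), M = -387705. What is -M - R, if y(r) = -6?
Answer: 550543941/1420 ≈ 3.8771e+5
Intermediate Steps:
A(t) = -2841/1420 (A(t) = -2 + 1/(4*(-6 - 349)) = -2 + (¼)/(-355) = -2 + (¼)*(-1/355) = -2 - 1/1420 = -2841/1420)
R = -2841/1420 ≈ -2.0007
-M - R = -1*(-387705) - 1*(-2841/1420) = 387705 + 2841/1420 = 550543941/1420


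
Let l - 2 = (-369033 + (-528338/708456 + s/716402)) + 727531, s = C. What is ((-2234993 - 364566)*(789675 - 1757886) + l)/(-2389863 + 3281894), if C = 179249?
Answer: 319359201697374875762189/113185196284114668 ≈ 2.8216e+6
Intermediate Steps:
s = 179249
l = 45488146464245417/126884823828 (l = 2 + ((-369033 + (-528338/708456 + 179249/716402)) + 727531) = 2 + ((-369033 + (-528338*1/708456 + 179249*(1/716402))) + 727531) = 2 + ((-369033 + (-264169/354228 + 179249/716402)) + 727531) = 2 + ((-369033 - 62878092583/126884823828) + 727531) = 2 + (-46824750069810907/126884823828 + 727531) = 2 + 45487892694597761/126884823828 = 45488146464245417/126884823828 ≈ 3.5850e+5)
((-2234993 - 364566)*(789675 - 1757886) + l)/(-2389863 + 3281894) = ((-2234993 - 364566)*(789675 - 1757886) + 45488146464245417/126884823828)/(-2389863 + 3281894) = (-2599559*(-968211) + 45488146464245417/126884823828)/892031 = (2516921618949 + 45488146464245417/126884823828)*(1/892031) = (319359201697374875762189/126884823828)*(1/892031) = 319359201697374875762189/113185196284114668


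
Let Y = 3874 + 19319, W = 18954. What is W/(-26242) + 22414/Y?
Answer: 74294033/304315353 ≈ 0.24413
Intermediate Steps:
Y = 23193
W/(-26242) + 22414/Y = 18954/(-26242) + 22414/23193 = 18954*(-1/26242) + 22414*(1/23193) = -9477/13121 + 22414/23193 = 74294033/304315353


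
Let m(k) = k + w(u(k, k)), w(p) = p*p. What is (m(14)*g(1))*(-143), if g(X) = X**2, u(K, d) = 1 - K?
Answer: -26169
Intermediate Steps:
w(p) = p**2
m(k) = k + (1 - k)**2
(m(14)*g(1))*(-143) = ((14 + (-1 + 14)**2)*1**2)*(-143) = ((14 + 13**2)*1)*(-143) = ((14 + 169)*1)*(-143) = (183*1)*(-143) = 183*(-143) = -26169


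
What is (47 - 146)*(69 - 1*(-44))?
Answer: -11187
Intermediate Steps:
(47 - 146)*(69 - 1*(-44)) = -99*(69 + 44) = -99*113 = -11187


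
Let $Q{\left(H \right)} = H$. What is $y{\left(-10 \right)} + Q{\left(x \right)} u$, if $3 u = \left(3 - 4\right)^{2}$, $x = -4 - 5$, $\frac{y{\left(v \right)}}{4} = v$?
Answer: $-43$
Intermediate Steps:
$y{\left(v \right)} = 4 v$
$x = -9$ ($x = -4 - 5 = -9$)
$u = \frac{1}{3}$ ($u = \frac{\left(3 - 4\right)^{2}}{3} = \frac{\left(-1\right)^{2}}{3} = \frac{1}{3} \cdot 1 = \frac{1}{3} \approx 0.33333$)
$y{\left(-10 \right)} + Q{\left(x \right)} u = 4 \left(-10\right) - 3 = -40 - 3 = -43$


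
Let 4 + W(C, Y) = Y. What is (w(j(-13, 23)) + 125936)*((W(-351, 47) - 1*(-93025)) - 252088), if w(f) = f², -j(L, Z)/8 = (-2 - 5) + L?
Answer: -24097254720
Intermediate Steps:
W(C, Y) = -4 + Y
j(L, Z) = 56 - 8*L (j(L, Z) = -8*((-2 - 5) + L) = -8*(-7 + L) = 56 - 8*L)
(w(j(-13, 23)) + 125936)*((W(-351, 47) - 1*(-93025)) - 252088) = ((56 - 8*(-13))² + 125936)*(((-4 + 47) - 1*(-93025)) - 252088) = ((56 + 104)² + 125936)*((43 + 93025) - 252088) = (160² + 125936)*(93068 - 252088) = (25600 + 125936)*(-159020) = 151536*(-159020) = -24097254720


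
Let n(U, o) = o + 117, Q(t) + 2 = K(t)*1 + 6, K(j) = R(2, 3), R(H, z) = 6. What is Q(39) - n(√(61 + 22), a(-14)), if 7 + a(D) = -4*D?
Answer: -156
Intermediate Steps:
K(j) = 6
a(D) = -7 - 4*D
Q(t) = 10 (Q(t) = -2 + (6*1 + 6) = -2 + (6 + 6) = -2 + 12 = 10)
n(U, o) = 117 + o
Q(39) - n(√(61 + 22), a(-14)) = 10 - (117 + (-7 - 4*(-14))) = 10 - (117 + (-7 + 56)) = 10 - (117 + 49) = 10 - 1*166 = 10 - 166 = -156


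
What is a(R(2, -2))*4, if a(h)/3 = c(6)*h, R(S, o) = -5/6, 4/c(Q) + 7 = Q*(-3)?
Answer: 8/5 ≈ 1.6000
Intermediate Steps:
c(Q) = 4/(-7 - 3*Q) (c(Q) = 4/(-7 + Q*(-3)) = 4/(-7 - 3*Q))
R(S, o) = -5/6 (R(S, o) = -5*1/6 = -5/6)
a(h) = -12*h/25 (a(h) = 3*((-4/(7 + 3*6))*h) = 3*((-4/(7 + 18))*h) = 3*((-4/25)*h) = 3*((-4*1/25)*h) = 3*(-4*h/25) = -12*h/25)
a(R(2, -2))*4 = -12/25*(-5/6)*4 = (2/5)*4 = 8/5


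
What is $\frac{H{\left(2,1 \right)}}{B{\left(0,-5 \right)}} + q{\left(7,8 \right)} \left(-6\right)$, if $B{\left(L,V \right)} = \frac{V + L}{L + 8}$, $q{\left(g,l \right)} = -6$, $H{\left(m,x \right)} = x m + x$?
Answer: $\frac{156}{5} \approx 31.2$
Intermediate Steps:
$H{\left(m,x \right)} = x + m x$ ($H{\left(m,x \right)} = m x + x = x + m x$)
$B{\left(L,V \right)} = \frac{L + V}{8 + L}$
$\frac{H{\left(2,1 \right)}}{B{\left(0,-5 \right)}} + q{\left(7,8 \right)} \left(-6\right) = \frac{1 \left(1 + 2\right)}{\frac{1}{8 + 0} \left(0 - 5\right)} - -36 = \frac{1 \cdot 3}{\frac{1}{8} \left(-5\right)} + 36 = \frac{3}{\frac{1}{8} \left(-5\right)} + 36 = \frac{3}{- \frac{5}{8}} + 36 = 3 \left(- \frac{8}{5}\right) + 36 = - \frac{24}{5} + 36 = \frac{156}{5}$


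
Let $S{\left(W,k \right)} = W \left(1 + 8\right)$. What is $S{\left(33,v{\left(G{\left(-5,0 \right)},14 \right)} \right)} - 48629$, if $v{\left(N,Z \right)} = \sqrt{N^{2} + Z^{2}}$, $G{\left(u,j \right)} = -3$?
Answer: $-48332$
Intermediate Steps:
$S{\left(W,k \right)} = 9 W$ ($S{\left(W,k \right)} = W 9 = 9 W$)
$S{\left(33,v{\left(G{\left(-5,0 \right)},14 \right)} \right)} - 48629 = 9 \cdot 33 - 48629 = 297 - 48629 = -48332$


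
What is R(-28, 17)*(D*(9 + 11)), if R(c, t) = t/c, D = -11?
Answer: 935/7 ≈ 133.57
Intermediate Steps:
R(-28, 17)*(D*(9 + 11)) = (17/(-28))*(-11*(9 + 11)) = (17*(-1/28))*(-11*20) = -17/28*(-220) = 935/7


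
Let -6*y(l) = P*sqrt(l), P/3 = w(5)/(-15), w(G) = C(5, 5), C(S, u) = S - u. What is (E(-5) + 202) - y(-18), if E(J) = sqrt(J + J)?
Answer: 202 + I*sqrt(10) ≈ 202.0 + 3.1623*I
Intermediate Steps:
E(J) = sqrt(2)*sqrt(J) (E(J) = sqrt(2*J) = sqrt(2)*sqrt(J))
w(G) = 0 (w(G) = 5 - 1*5 = 5 - 5 = 0)
P = 0 (P = 3*(0/(-15)) = 3*(0*(-1/15)) = 3*0 = 0)
y(l) = 0 (y(l) = -0*sqrt(l) = -1/6*0 = 0)
(E(-5) + 202) - y(-18) = (sqrt(2)*sqrt(-5) + 202) - 1*0 = (sqrt(2)*(I*sqrt(5)) + 202) + 0 = (I*sqrt(10) + 202) + 0 = (202 + I*sqrt(10)) + 0 = 202 + I*sqrt(10)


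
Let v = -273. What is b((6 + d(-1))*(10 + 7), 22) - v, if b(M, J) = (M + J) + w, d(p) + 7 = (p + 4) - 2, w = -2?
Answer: 293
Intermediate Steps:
d(p) = -5 + p (d(p) = -7 + ((p + 4) - 2) = -7 + ((4 + p) - 2) = -7 + (2 + p) = -5 + p)
b(M, J) = -2 + J + M (b(M, J) = (M + J) - 2 = (J + M) - 2 = -2 + J + M)
b((6 + d(-1))*(10 + 7), 22) - v = (-2 + 22 + (6 + (-5 - 1))*(10 + 7)) - 1*(-273) = (-2 + 22 + (6 - 6)*17) + 273 = (-2 + 22 + 0*17) + 273 = (-2 + 22 + 0) + 273 = 20 + 273 = 293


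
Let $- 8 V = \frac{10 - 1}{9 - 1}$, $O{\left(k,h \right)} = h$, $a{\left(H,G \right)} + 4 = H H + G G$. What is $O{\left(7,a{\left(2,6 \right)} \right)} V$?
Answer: $- \frac{81}{16} \approx -5.0625$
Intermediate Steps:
$a{\left(H,G \right)} = -4 + G^{2} + H^{2}$ ($a{\left(H,G \right)} = -4 + \left(H H + G G\right) = -4 + \left(H^{2} + G^{2}\right) = -4 + \left(G^{2} + H^{2}\right) = -4 + G^{2} + H^{2}$)
$V = - \frac{9}{64}$ ($V = - \frac{\left(10 - 1\right) \frac{1}{9 - 1}}{8} = - \frac{9 \cdot \frac{1}{8}}{8} = \left(- \frac{1}{8}\right) \frac{9}{8} = - \frac{9}{64} \approx -0.14063$)
$O{\left(7,a{\left(2,6 \right)} \right)} V = \left(-4 + 6^{2} + 2^{2}\right) \left(- \frac{9}{64}\right) = \left(-4 + 36 + 4\right) \left(- \frac{9}{64}\right) = 36 \left(- \frac{9}{64}\right) = - \frac{81}{16}$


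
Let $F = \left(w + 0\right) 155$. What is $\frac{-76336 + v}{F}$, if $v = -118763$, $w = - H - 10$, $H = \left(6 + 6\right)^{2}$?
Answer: $\frac{195099}{23870} \approx 8.1734$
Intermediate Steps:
$H = 144$ ($H = 12^{2} = 144$)
$w = -154$ ($w = \left(-1\right) 144 - 10 = -144 - 10 = -154$)
$F = -23870$ ($F = \left(-154 + 0\right) 155 = \left(-154\right) 155 = -23870$)
$\frac{-76336 + v}{F} = \frac{-76336 - 118763}{-23870} = \left(-195099\right) \left(- \frac{1}{23870}\right) = \frac{195099}{23870}$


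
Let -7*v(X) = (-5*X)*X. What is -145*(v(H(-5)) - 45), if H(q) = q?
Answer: 27550/7 ≈ 3935.7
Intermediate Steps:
v(X) = 5*X**2/7 (v(X) = -(-5*X)*X/7 = -(-5)*X**2/7 = 5*X**2/7)
-145*(v(H(-5)) - 45) = -145*((5/7)*(-5)**2 - 45) = -145*((5/7)*25 - 45) = -145*(125/7 - 45) = -145*(-190/7) = 27550/7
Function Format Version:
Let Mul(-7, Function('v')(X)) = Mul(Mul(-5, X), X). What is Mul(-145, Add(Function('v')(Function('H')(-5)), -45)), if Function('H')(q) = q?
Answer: Rational(27550, 7) ≈ 3935.7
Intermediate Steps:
Function('v')(X) = Mul(Rational(5, 7), Pow(X, 2)) (Function('v')(X) = Mul(Rational(-1, 7), Mul(Mul(-5, X), X)) = Mul(Rational(-1, 7), Mul(-5, Pow(X, 2))) = Mul(Rational(5, 7), Pow(X, 2)))
Mul(-145, Add(Function('v')(Function('H')(-5)), -45)) = Mul(-145, Add(Mul(Rational(5, 7), Pow(-5, 2)), -45)) = Mul(-145, Add(Mul(Rational(5, 7), 25), -45)) = Mul(-145, Add(Rational(125, 7), -45)) = Mul(-145, Rational(-190, 7)) = Rational(27550, 7)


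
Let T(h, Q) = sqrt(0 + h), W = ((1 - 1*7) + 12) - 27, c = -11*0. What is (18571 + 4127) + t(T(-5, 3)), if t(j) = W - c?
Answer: 22677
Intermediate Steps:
c = 0
W = -21 (W = ((1 - 7) + 12) - 27 = (-6 + 12) - 27 = 6 - 27 = -21)
T(h, Q) = sqrt(h)
t(j) = -21 (t(j) = -21 - 1*0 = -21 + 0 = -21)
(18571 + 4127) + t(T(-5, 3)) = (18571 + 4127) - 21 = 22698 - 21 = 22677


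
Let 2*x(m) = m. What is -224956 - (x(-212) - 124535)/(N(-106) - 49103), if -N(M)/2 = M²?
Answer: -16101350341/71575 ≈ -2.2496e+5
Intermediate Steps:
x(m) = m/2
N(M) = -2*M²
-224956 - (x(-212) - 124535)/(N(-106) - 49103) = -224956 - ((½)*(-212) - 124535)/(-2*(-106)² - 49103) = -224956 - (-106 - 124535)/(-2*11236 - 49103) = -224956 - (-124641)/(-22472 - 49103) = -224956 - (-124641)/(-71575) = -224956 - (-124641)*(-1)/71575 = -224956 - 1*124641/71575 = -224956 - 124641/71575 = -16101350341/71575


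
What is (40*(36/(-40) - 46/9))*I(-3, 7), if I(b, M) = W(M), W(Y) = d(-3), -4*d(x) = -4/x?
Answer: 2164/27 ≈ 80.148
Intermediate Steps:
d(x) = 1/x (d(x) = -(-1)/x = 1/x)
W(Y) = -1/3 (W(Y) = 1/(-3) = -1/3)
I(b, M) = -1/3
(40*(36/(-40) - 46/9))*I(-3, 7) = (40*(36/(-40) - 46/9))*(-1/3) = (40*(36*(-1/40) - 46*1/9))*(-1/3) = (40*(-9/10 - 46/9))*(-1/3) = (40*(-541/90))*(-1/3) = -2164/9*(-1/3) = 2164/27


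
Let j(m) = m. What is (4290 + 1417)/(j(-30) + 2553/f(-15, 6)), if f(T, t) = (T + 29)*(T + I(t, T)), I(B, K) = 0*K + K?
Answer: -798980/5051 ≈ -158.18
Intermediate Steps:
I(B, K) = K (I(B, K) = 0 + K = K)
f(T, t) = 2*T*(29 + T) (f(T, t) = (T + 29)*(T + T) = (29 + T)*(2*T) = 2*T*(29 + T))
(4290 + 1417)/(j(-30) + 2553/f(-15, 6)) = (4290 + 1417)/(-30 + 2553/((2*(-15)*(29 - 15)))) = 5707/(-30 + 2553/((2*(-15)*14))) = 5707/(-30 + 2553/(-420)) = 5707/(-30 + 2553*(-1/420)) = 5707/(-30 - 851/140) = 5707/(-5051/140) = 5707*(-140/5051) = -798980/5051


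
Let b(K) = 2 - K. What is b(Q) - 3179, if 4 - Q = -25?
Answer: -3206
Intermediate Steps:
Q = 29 (Q = 4 - 1*(-25) = 4 + 25 = 29)
b(Q) - 3179 = (2 - 1*29) - 3179 = (2 - 29) - 3179 = -27 - 3179 = -3206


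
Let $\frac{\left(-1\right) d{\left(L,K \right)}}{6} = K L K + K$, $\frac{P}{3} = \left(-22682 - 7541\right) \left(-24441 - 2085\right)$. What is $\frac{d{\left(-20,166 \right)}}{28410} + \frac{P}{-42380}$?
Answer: $- \frac{1136473227757}{20066930} \approx -56634.0$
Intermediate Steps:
$P = 2405085894$ ($P = 3 \left(-22682 - 7541\right) \left(-24441 - 2085\right) = 3 \left(\left(-30223\right) \left(-26526\right)\right) = 3 \cdot 801695298 = 2405085894$)
$d{\left(L,K \right)} = - 6 K - 6 L K^{2}$ ($d{\left(L,K \right)} = - 6 \left(K L K + K\right) = - 6 \left(L K^{2} + K\right) = - 6 \left(K + L K^{2}\right) = - 6 K - 6 L K^{2}$)
$\frac{d{\left(-20,166 \right)}}{28410} + \frac{P}{-42380} = \frac{\left(-6\right) 166 \left(1 + 166 \left(-20\right)\right)}{28410} + \frac{2405085894}{-42380} = \left(-6\right) 166 \left(1 - 3320\right) \frac{1}{28410} + 2405085894 \left(- \frac{1}{42380}\right) = \left(-6\right) 166 \left(-3319\right) \frac{1}{28410} - \frac{1202542947}{21190} = 3305724 \cdot \frac{1}{28410} - \frac{1202542947}{21190} = \frac{550954}{4735} - \frac{1202542947}{21190} = - \frac{1136473227757}{20066930}$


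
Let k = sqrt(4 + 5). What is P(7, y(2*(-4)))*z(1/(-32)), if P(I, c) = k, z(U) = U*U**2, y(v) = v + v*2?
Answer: -3/32768 ≈ -9.1553e-5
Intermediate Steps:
y(v) = 3*v (y(v) = v + 2*v = 3*v)
k = 3 (k = sqrt(9) = 3)
z(U) = U**3
P(I, c) = 3
P(7, y(2*(-4)))*z(1/(-32)) = 3*(1/(-32))**3 = 3*(-1/32)**3 = 3*(-1/32768) = -3/32768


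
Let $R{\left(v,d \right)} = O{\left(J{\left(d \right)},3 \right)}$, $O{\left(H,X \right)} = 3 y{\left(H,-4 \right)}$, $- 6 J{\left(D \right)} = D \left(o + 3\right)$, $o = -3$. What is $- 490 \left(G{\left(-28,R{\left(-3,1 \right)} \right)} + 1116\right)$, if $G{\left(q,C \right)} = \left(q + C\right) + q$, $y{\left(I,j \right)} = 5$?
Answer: $-526750$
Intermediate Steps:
$J{\left(D \right)} = 0$ ($J{\left(D \right)} = - \frac{D \left(-3 + 3\right)}{6} = - \frac{D 0}{6} = \left(- \frac{1}{6}\right) 0 = 0$)
$O{\left(H,X \right)} = 15$ ($O{\left(H,X \right)} = 3 \cdot 5 = 15$)
$R{\left(v,d \right)} = 15$
$G{\left(q,C \right)} = C + 2 q$ ($G{\left(q,C \right)} = \left(C + q\right) + q = C + 2 q$)
$- 490 \left(G{\left(-28,R{\left(-3,1 \right)} \right)} + 1116\right) = - 490 \left(\left(15 + 2 \left(-28\right)\right) + 1116\right) = - 490 \left(\left(15 - 56\right) + 1116\right) = - 490 \left(-41 + 1116\right) = \left(-490\right) 1075 = -526750$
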